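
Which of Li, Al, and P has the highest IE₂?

Li

After 1 electron has been removed, what remains? Li⁺ is the bare [He] core; Al⁺ still has 2 valence electrons; P⁺ still has 4 valence electrons.
Breaking into a closed-shell core is much more expensive than removing a leftover valence electron — Li has the largest IE_2 here.
Valence configurations: Al⁺ [Ne]3s², P⁺ [Ne]3s²3p².
Approximate IE_2 values (kJ/mol): Li 7298, Al 1817, P 1907.
So the second ionization energies run Al < P < Li.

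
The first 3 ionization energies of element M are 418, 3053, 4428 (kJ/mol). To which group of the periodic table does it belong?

Look for the largest jump between consecutive ionization energies: IE2/IE1 ≈ 7.3, far larger than any earlier ratio.
That jump marks the point where a core electron is being removed. So the atom has 1 valence electron.
A main-group element with 1 valence electron is in group 1.

Group 1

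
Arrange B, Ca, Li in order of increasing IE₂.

Ca < B < Li

After 1 electron has been removed, what remains? B⁺ still has 2 valence electrons; Ca⁺ still has 1 valence electron; Li⁺ is the bare [He] core.
Pulling an electron out of a noble-gas core costs far more than removing a remaining valence electron, so Li sits at the high end of IE_2.
Valence configurations: B⁺ [He]2s², Ca⁺ [Ar]4s¹.
The numbers (kJ/mol): B 2427, Ca 1145, Li 7298.
Hence IE_2: Ca < B < Li.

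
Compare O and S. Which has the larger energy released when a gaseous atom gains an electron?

S

O is in period 2, group 16; S is in period 3, group 16.
Adding an electron releases more energy for atoms nearer the top right (short of the noble gases).
All are in group 16; the group trend (electron affinity increases up the group) applies, with the exception below.
Note the exception: S has a higher electron affinity than O, contrary to the simple trend — the compact 2p subshell of O repels the added electron more than S's larger 3p does.
Tabulated electron affinity (kJ/mol): O 141, S 200.
So S has the larger energy released when a gaseous atom gains an electron (S > O).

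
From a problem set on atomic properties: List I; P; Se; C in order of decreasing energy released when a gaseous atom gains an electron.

I, Se, C, P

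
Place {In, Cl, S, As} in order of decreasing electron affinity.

S is in period 3, group 16; Cl is in period 3, group 17; As is in period 4, group 15; In is in period 5, group 13.
EA tends to increase across a period and decrease down a group, though the pattern is less regular than for IE or radius.
Here both period and group differ, so the two effects have to be weighed against each other.
As > In: relative to In, both the across-period and down-group shifts push As's electron affinity up.
S > As: relative to As, both the across-period and down-group shifts push S's electron affinity up.
Cl > S: both are in period 3; the period trend gives Cl the larger value.
Approximate values (kJ/mol): S 200, Cl 349, As 78, In 29.
So from highest to lowest: Cl > S > As > In.

Cl, S, As, In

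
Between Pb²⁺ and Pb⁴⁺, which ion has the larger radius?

Pb²⁺

Both ions have Z = 82 protons, but Pb⁴⁺ has lost more electrons, so its remaining electrons feel a larger effective nuclear charge per electron and are pulled in more tightly.
Higher positive charge → smaller ion, so Pb²⁺ > Pb⁴⁺.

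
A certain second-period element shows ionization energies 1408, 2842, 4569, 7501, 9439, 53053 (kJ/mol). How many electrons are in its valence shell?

5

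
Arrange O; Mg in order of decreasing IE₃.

Consider each +2 ion: O²⁺ still has 4 valence electrons; Mg²⁺ is the bare [Ne] core.
Pulling an electron out of a noble-gas core costs far more than removing a remaining valence electron, so Mg sits at the high end of IE_3.
Approximate IE_3 values (kJ/mol): O 5300, Mg 7733.
Putting it together, IE_3: O < Mg.

Mg, O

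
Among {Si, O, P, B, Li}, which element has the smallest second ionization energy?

Si

Consider each +1 ion: Si⁺ still has 3 valence electrons; O⁺ still has 5 valence electrons; P⁺ still has 4 valence electrons; B⁺ still has 2 valence electrons; Li⁺ is the bare [He] core.
Breaking into a closed-shell core is much more expensive than removing a leftover valence electron — Li has the largest IE_2 here.
Valence configurations: Si⁺ [Ne]3s²3p¹, O⁺ [He]2s²2p³, P⁺ [Ne]3s²3p², B⁺ [He]2s².
The numbers (kJ/mol): Si 1577, O 3388, P 1907, B 2427, Li 7298.
So the second ionization energies run Si < P < B < O < Li.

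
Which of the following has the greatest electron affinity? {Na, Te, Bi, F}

F

Atoms with high Z_eff and room in the valence shell (especially the halogens) have the most exothermic electron affinities.
Here both period and group differ, so the two effects have to be weighed against each other.
Bi > Na: period and group pull opposite ways; the across-period shift dominates (91 vs 53 kJ/mol).
Te > Bi: both effects reinforce here, so Te is clearly the higher of the two.
F > Te: relative to Te, both the across-period and down-group shifts push F's electron affinity up.
Tabulated electron affinity (kJ/mol): F 328, Na 53, Te 190, Bi 91.
The greatest electron affinity among these belongs to F.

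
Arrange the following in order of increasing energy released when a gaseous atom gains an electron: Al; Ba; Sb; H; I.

EA tends to increase across a period and decrease down a group, though the pattern is less regular than for IE or radius.
Here both period and group differ, so the two effects have to be weighed against each other.
Al > Ba: both effects reinforce here, so Al is clearly the higher of the two.
H > Al: the two effects oppose for this pair; the down-group effect wins (73 vs 42 kJ/mol).
Sb > H: period and group pull opposite ways; the across-period shift dominates (103 vs 73 kJ/mol).
I > Sb: both are in period 5; the period trend gives I the larger value.
For reference (kJ/mol): H 73, Al 42, Sb 103, I 295, Ba 14.
So from lowest to highest: Ba < Al < H < Sb < I.

Ba, Al, H, Sb, I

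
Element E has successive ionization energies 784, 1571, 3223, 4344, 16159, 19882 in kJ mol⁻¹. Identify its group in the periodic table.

Group 14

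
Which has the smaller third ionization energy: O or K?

The third ionization energy removes an electron from the +2 ion. For each element: O²⁺ still has 4 valence electrons; K²⁺ is already 1 electron into the core.
Usually core removal costs more than valence removal, but here the competition is close: a tightly held n=2 valence electron can cost more to remove than an n=3 core electron, so the actual values have to decide it.
The numbers (kJ/mol): O 5300, K 4420.
Putting it together, IE_3: K < O.

K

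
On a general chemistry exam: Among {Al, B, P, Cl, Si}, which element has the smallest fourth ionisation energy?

The fourth ionization energy removes an electron from the +3 ion. For each element: Al³⁺ is the bare [Ne] core; B³⁺ is the bare [He] core; P³⁺ still has 2 valence electrons; Cl³⁺ still has 4 valence electrons; Si³⁺ still has 1 valence electron.
Breaking into a closed-shell core is much more expensive than removing a leftover valence electron — Al and B have the largest IE_4 here.
Valence configurations: P³⁺ [Ne]3s², Cl³⁺ [Ne]3s²3p², Si³⁺ [Ne]3s¹.
The numbers (kJ/mol): Al 11577, B 25026, P 4964, Cl 5159, Si 4356.
Overall IE_4 order: Si < P < Cl < Al < B.

Si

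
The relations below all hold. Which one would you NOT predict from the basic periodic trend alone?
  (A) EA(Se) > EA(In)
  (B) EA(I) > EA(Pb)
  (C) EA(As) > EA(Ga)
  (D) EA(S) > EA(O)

(D)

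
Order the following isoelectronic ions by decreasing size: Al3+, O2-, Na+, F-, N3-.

All of these have 10 electrons, so size is governed by nuclear charge alone: the more protons, the stronger the pull on the same electron cloud, and the smaller the ion.
Nuclear charges: Al3+ (Z=13), Na+ (Z=11), F- (Z=9), O2- (Z=8), N3- (Z=7).
Largest to smallest: N3- > O2- > F- > Na+ > Al3+.

N3-, O2-, F-, Na+, Al3+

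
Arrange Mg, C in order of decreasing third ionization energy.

Mg > C

After 2 electrons have been removed, what remains? Mg²⁺ is the bare [Ne] core; C²⁺ still has 2 valence electrons.
Pulling an electron out of a noble-gas core costs far more than removing a remaining valence electron, so Mg sits at the high end of IE_3.
Approximate IE_3 values (kJ/mol): Mg 7733, C 4620.
Overall IE_3 order: C < Mg.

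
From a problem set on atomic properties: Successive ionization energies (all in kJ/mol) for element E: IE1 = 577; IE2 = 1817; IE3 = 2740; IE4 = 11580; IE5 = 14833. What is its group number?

Group 13

Look for the largest jump between consecutive ionization energies: IE4/IE3 ≈ 4.2, far larger than any earlier ratio.
That jump marks the point where a core electron is being removed. So the atom has 3 valence electrons.
A main-group element with 3 valence electrons is in group 13.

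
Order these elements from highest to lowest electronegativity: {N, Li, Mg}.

N > Mg > Li

Li is in period 2, group 1; N is in period 2, group 15; Mg is in period 3, group 2.
EN rises left→right (higher Z_eff, smaller atoms) and falls top→bottom (larger, more shielded atoms).
These span different periods and groups, so the two trends combine.
Mg > Li: period and group pull opposite ways; the across-period shift dominates (1.31 vs 0.98).
N > Mg: relative to Mg, both the across-period and down-group shifts push N's electronegativity up.
Approximate values (Pauling): Li 0.98, N 3.04, Mg 1.31.
So from highest to lowest: N > Mg > Li.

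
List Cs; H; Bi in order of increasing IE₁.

Cs, Bi, H

H is in period 1, group 1; Cs is in period 6, group 1; Bi is in period 6, group 15.
IE₁ increases left→right with effective nuclear charge and decreases top→bottom as the valence shell moves farther out.
These span different periods and groups, so the two trends combine.
Bi > Cs: both are in period 6; the period trend gives Bi the larger value.
H > Bi: the two effects oppose for this pair; the down-group effect wins (1312 vs 703 kJ/mol).
Tabulated first ionization energy (kJ/mol): H 1312, Cs 376, Bi 703.
So from lowest to highest: Cs < Bi < H.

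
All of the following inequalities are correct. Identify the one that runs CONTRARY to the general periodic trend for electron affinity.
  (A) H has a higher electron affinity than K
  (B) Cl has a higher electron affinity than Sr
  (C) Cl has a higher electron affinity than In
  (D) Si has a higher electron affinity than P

The general trend: electron affinity increases across a period and decreases down a group.
(A) H (period 1, group 1) vs K (period 4, group 1): the stated order agrees with the simple trend.
(B) Cl (period 3, group 17) vs Sr (period 5, group 2): the stated order agrees with the simple trend.
(C) Cl (period 3, group 17) vs In (period 5, group 13): the stated order agrees with the simple trend.
(D) Si (period 3, group 14) vs P (period 3, group 15): the stated order contradicts the simple trend.
The exception is (D): adding an electron to P's half-filled 3p³ is unfavourable, so Si (3p²) has the more exothermic EA.

(D)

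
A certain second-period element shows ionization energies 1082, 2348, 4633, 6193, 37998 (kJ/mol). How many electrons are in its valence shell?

Look for the largest jump between consecutive ionization energies: IE5/IE4 ≈ 6.1, far larger than any earlier ratio.
That jump marks the point where a core electron is being removed. So the atom has 4 valence electrons.

4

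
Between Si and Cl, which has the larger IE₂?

Cl

The second ionization energy removes an electron from the +1 ion. For each element: Si⁺ still has 3 valence electrons; Cl⁺ still has 6 valence electrons.
All are still removing valence electrons, so compare the +1 ions as you would atoms: IE_2 generally rises across a period (higher Z_eff) and falls down a group (larger shell), subject to the usual subshell exceptions.
Valence configurations: Si⁺ [Ne]3s²3p¹, Cl⁺ [Ne]3s²3p⁴.
Approximate IE_2 values (kJ/mol): Si 1577, Cl 2298.
So the second ionization energies run Si < Cl.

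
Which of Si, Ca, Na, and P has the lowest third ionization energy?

IE_3 is the cost of taking one more electron from the +2 cation: Si²⁺ still has 2 valence electrons; Ca²⁺ is the bare [Ar] core; Na²⁺ is already 1 electron into the core; P²⁺ still has 3 valence electrons.
Breaking into a closed-shell core is much more expensive than removing a leftover valence electron — Ca and Na have the largest IE_3 here.
Valence configurations: Si²⁺ [Ne]3s², P²⁺ [Ne]3s²3p¹.
P²⁺ loses a lone 3p electron whereas Si²⁺ must break into a filled 3s² pair, so IE_3(Si) > IE_3(P) even though P has the higher nuclear charge.
Approximate IE_3 values (kJ/mol): Si 3232, Ca 4912, Na 6910, P 2914.
Overall IE_3 order: P < Si < Ca < Na.

P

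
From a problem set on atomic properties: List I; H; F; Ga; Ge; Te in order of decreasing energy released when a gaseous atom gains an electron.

F, I, Te, Ge, H, Ga

Atoms with high Z_eff and room in the valence shell (especially the halogens) have the most exothermic electron affinities.
These span different periods and groups, so the two trends combine.
H > Ga: period and group pull opposite ways; the down-group shift dominates (73 vs 29 kJ/mol).
Ge > H: period and group pull opposite ways; the across-period shift dominates (119 vs 73 kJ/mol).
Te > Ge: period and group pull opposite ways; the across-period shift dominates (190 vs 119 kJ/mol).
I > Te: I lies to the right of Te in period 5, so the across-period effect alone puts I higher.
F > I: they share group 17; the group trend gives F the larger value.
For reference (kJ/mol): H 73, F 328, Ga 29, Ge 119, Te 190, I 295.
So from highest to lowest: F > I > Te > Ge > H > Ga.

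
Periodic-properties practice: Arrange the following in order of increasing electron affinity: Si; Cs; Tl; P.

Tl, Cs, P, Si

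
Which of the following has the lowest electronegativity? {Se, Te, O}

Te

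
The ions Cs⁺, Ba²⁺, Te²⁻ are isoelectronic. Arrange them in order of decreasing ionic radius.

Te²⁻ > Cs⁺ > Ba²⁺

All of these have 54 electrons, so size is governed by nuclear charge alone: the more protons, the stronger the pull on the same electron cloud, and the smaller the ion.
Nuclear charges: Ba²⁺ (Z=56), Cs⁺ (Z=55), Te²⁻ (Z=52).
Largest to smallest: Te²⁻ > Cs⁺ > Ba²⁺.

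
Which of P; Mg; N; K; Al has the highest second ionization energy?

K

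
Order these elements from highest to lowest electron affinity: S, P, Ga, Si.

S > Si > P > Ga

Si is in period 3, group 14; P is in period 3, group 15; S is in period 3, group 16; Ga is in period 4, group 13.
Adding an electron releases more energy for atoms nearer the top right (short of the noble gases).
Here both period and group differ, so the two effects have to be weighed against each other.
P > Ga: both effects reinforce here, so P is clearly the higher of the two.
Si > P: this pair runs against the simple trend — see the exception note.
S > Si: both are in period 3; the period trend gives S the larger value.
Note the exception: Si has a higher electron affinity than P, contrary to the simple trend — adding an electron to P's half-filled 3p³ is unfavourable, so Si (3p²) has the more exothermic EA.
Approximate values (kJ/mol): Si 134, P 72, S 200, Ga 29.
So from highest to lowest: S > Si > P > Ga.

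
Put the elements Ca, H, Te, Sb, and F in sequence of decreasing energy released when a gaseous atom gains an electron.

F > Te > Sb > H > Ca

EA tends to increase across a period and decrease down a group, though the pattern is less regular than for IE or radius.
These span different periods and groups, so the two trends combine.
H > Ca: period and group pull opposite ways; the down-group shift dominates (73 vs 2 kJ/mol).
Sb > H: period and group pull opposite ways; the across-period shift dominates (103 vs 73 kJ/mol).
Te > Sb: Te lies to the right of Sb in period 5, so the across-period effect alone puts Te higher.
F > Te: both effects reinforce here, so F is clearly the higher of the two.
Approximate values (kJ/mol): H 73, F 328, Ca 2, Sb 103, Te 190.
So from highest to lowest: F > Te > Sb > H > Ca.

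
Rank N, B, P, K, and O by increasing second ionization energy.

IE_2 is the cost of taking one more electron from the +1 cation: N⁺ still has 4 valence electrons; B⁺ still has 2 valence electrons; P⁺ still has 4 valence electrons; K⁺ is the bare [Ar] core; O⁺ still has 5 valence electrons.
Usually core removal costs more than valence removal, but here the competition is close: a tightly held n=2 valence electron can cost more to remove than an n=3 core electron, so the actual values have to decide it.
Valence configurations: N⁺ [He]2s²2p², B⁺ [He]2s², P⁺ [Ne]3s²3p², O⁺ [He]2s²2p³.
The numbers (kJ/mol): N 2856, B 2427, P 1907, K 3052, O 3388.
Overall IE_2 order: P < B < N < K < O.

P < B < N < K < O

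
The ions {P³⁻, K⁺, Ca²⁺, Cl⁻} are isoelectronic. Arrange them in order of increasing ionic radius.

All of these have 18 electrons, so size is governed by nuclear charge alone: the more protons, the stronger the pull on the same electron cloud, and the smaller the ion.
Nuclear charges: Ca²⁺ (Z=20), K⁺ (Z=19), Cl⁻ (Z=17), P³⁻ (Z=15).
Smallest to largest: Ca²⁺ < K⁺ < Cl⁻ < P³⁻.

Ca²⁺ < K⁺ < Cl⁻ < P³⁻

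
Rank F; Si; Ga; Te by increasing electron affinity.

F is in period 2, group 17; Si is in period 3, group 14; Ga is in period 4, group 13; Te is in period 5, group 16.
Electron affinity generally becomes more exothermic across a period toward the halogens and less exothermic down a group.
Here both period and group differ, so the two effects have to be weighed against each other.
Si > Ga: both effects reinforce here, so Si is clearly the higher of the two.
Te > Si: period and group pull opposite ways; the across-period shift dominates (190 vs 134 kJ/mol).
F > Te: relative to Te, both the across-period and down-group shifts push F's electron affinity up.
Approximate values (kJ/mol): F 328, Si 134, Ga 29, Te 190.
So from lowest to highest: Ga < Si < Te < F.

Ga < Si < Te < F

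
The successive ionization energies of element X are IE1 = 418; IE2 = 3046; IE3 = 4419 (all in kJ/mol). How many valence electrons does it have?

1

Look for the largest jump between consecutive ionization energies: IE2/IE1 ≈ 7.3, far larger than any earlier ratio.
That jump marks the point where a core electron is being removed. So the atom has 1 valence electron.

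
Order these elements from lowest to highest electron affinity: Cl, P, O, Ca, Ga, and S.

O is in period 2, group 16; P is in period 3, group 15; S is in period 3, group 16; Cl is in period 3, group 17; Ca is in period 4, group 2; Ga is in period 4, group 13.
Adding an electron releases more energy for atoms nearer the top right (short of the noble gases).
Here both period and group differ, so the two effects have to be weighed against each other.
Ga > Ca: Ga lies to the right of Ca in period 4, so the across-period effect alone puts Ga higher.
P > Ga: relative to Ga, both the across-period and down-group shifts push P's electron affinity up.
O > P: relative to P, both the across-period and down-group shifts push O's electron affinity up.
S > O: this pair runs against the simple trend — see the exception note.
Cl > S: both are in period 3; the period trend gives Cl the larger value.
Note the exception: S has a higher electron affinity than O, contrary to the simple trend — the compact 2p subshell of O repels the added electron more than S's larger 3p does.
Tabulated electron affinity (kJ/mol): O 141, P 72, S 200, Cl 349, Ca 2, Ga 29.
So from lowest to highest: Ca < Ga < P < O < S < Cl.

Ca < Ga < P < O < S < Cl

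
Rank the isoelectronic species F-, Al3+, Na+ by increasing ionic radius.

Al3+ < Na+ < F-

All of these have 10 electrons, so size is governed by nuclear charge alone: the more protons, the stronger the pull on the same electron cloud, and the smaller the ion.
Nuclear charges: Al3+ (Z=13), Na+ (Z=11), F- (Z=9).
Smallest to largest: Al3+ < Na+ < F-.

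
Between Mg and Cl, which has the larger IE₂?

IE_2 is the cost of taking one more electron from the +1 cation: Mg⁺ still has 1 valence electron; Cl⁺ still has 6 valence electrons.
All are still removing valence electrons, so compare the +1 ions as you would atoms: IE_2 generally rises across a period (higher Z_eff) and falls down a group (larger shell), subject to the usual subshell exceptions.
Valence configurations: Mg⁺ [Ne]3s¹, Cl⁺ [Ne]3s²3p⁴.
Tabulated IE_2 (kJ/mol): Mg 1451, Cl 2298.
Overall IE_2 order: Mg < Cl.

Cl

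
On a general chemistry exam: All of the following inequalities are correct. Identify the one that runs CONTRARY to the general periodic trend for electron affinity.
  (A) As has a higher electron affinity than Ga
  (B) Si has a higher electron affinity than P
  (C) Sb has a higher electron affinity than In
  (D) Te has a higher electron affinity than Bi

(B)

The general trend: electron affinity increases across a period and decreases down a group.
(A) As (period 4, group 15) vs Ga (period 4, group 13): the stated order agrees with the simple trend.
(B) Si (period 3, group 14) vs P (period 3, group 15): the stated order contradicts the simple trend.
(C) Sb (period 5, group 15) vs In (period 5, group 13): the stated order agrees with the simple trend.
(D) Te (period 5, group 16) vs Bi (period 6, group 15): the stated order agrees with the simple trend.
The exception is (B): adding an electron to P's half-filled 3p³ is unfavourable, so Si (3p²) has the more exothermic EA.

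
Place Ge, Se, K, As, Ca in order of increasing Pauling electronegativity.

K < Ca < Ge < As < Se

EN rises left→right (higher Z_eff, smaller atoms) and falls top→bottom (larger, more shielded atoms).
All lie in period 4, so electronegativity increases left to right.
So from lowest to highest: K < Ca < Ge < As < Se.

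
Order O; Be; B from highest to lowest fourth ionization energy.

B > Be > O

Consider each +3 ion: O³⁺ still has 3 valence electrons; Be³⁺ is already 1 electron into the core; B³⁺ is the bare [He] core.
Breaking into a closed-shell core is much more expensive than removing a leftover valence electron — Be and B have the largest IE_4 here.
The numbers (kJ/mol): O 7469, Be 21007, B 25026.
Putting it together, IE_4: O < Be < B.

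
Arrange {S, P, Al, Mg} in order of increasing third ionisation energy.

Al < P < S < Mg

After 2 electrons have been removed, what remains? S²⁺ still has 4 valence electrons; P²⁺ still has 3 valence electrons; Al²⁺ still has 1 valence electron; Mg²⁺ is the bare [Ne] core.
Core electrons are held far more tightly than valence electrons, so Mg tops the IE_3 order.
Valence configurations: S²⁺ [Ne]3s²3p², P²⁺ [Ne]3s²3p¹, Al²⁺ [Ne]3s¹.
Approximate IE_3 values (kJ/mol): S 3357, P 2914, Al 2745, Mg 7733.
Overall IE_3 order: Al < P < S < Mg.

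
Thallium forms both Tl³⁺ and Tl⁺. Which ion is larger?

Tl⁺

Both ions have Z = 81 protons, but Tl³⁺ has lost more electrons, so its remaining electrons feel a larger effective nuclear charge per electron and are pulled in more tightly.
Higher positive charge → smaller ion, so Tl⁺ > Tl³⁺.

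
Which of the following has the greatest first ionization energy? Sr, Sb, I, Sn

I

Sr is in period 5, group 2; Sn is in period 5, group 14; Sb is in period 5, group 15; I is in period 5, group 17.
IE₁ increases left→right with effective nuclear charge and decreases top→bottom as the valence shell moves farther out.
All lie in period 5, so first ionization energy increases left to right.
The greatest first ionization energy among these belongs to I.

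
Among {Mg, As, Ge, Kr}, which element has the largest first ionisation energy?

IE₁ increases left→right with effective nuclear charge and decreases top→bottom as the valence shell moves farther out.
Here both period and group differ, so the two effects have to be weighed against each other.
Ge > Mg: the two effects oppose for this pair; the across-period effect wins (762 vs 738 kJ/mol).
As > Ge: both are in period 4; the period trend gives As the larger value.
Kr > As: Kr lies to the right of As in period 4, so the across-period effect alone puts Kr higher.
Approximate values (kJ/mol): Mg 738, Ge 762, As 947, Kr 1351.
The largest first ionisation energy among these belongs to Kr.

Kr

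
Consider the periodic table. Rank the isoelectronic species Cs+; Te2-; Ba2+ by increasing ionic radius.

All of these have 54 electrons, so size is governed by nuclear charge alone: the more protons, the stronger the pull on the same electron cloud, and the smaller the ion.
Nuclear charges: Ba2+ (Z=56), Cs+ (Z=55), Te2- (Z=52).
Smallest to largest: Ba2+ < Cs+ < Te2-.

Ba2+ < Cs+ < Te2-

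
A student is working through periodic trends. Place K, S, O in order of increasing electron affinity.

K, O, S

O is in period 2, group 16; S is in period 3, group 16; K is in period 4, group 1.
Adding an electron releases more energy for atoms nearer the top right (short of the noble gases).
These span different periods and groups, so the two trends combine.
O > K: both effects reinforce here, so O is clearly the higher of the two.
S > O: this pair runs against the simple trend — see the exception note.
Note the exception: S has a higher electron affinity than O, contrary to the simple trend — the compact 2p subshell of O repels the added electron more than S's larger 3p does.
For reference (kJ/mol): O 141, S 200, K 48.
So from lowest to highest: K < O < S.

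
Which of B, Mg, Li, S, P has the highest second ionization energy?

Li

IE_2 is the cost of taking one more electron from the +1 cation: B⁺ still has 2 valence electrons; Mg⁺ still has 1 valence electron; Li⁺ is the bare [He] core; S⁺ still has 5 valence electrons; P⁺ still has 4 valence electrons.
Pulling an electron out of a noble-gas core costs far more than removing a remaining valence electron, so Li sits at the high end of IE_2.
Valence configurations: B⁺ [He]2s², Mg⁺ [Ne]3s¹, S⁺ [Ne]3s²3p³, P⁺ [Ne]3s²3p².
Approximate IE_2 values (kJ/mol): B 2427, Mg 1451, Li 7298, S 2252, P 1907.
So the second ionization energies run Mg < P < S < B < Li.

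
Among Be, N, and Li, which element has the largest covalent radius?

Li is in period 2, group 1; Be is in period 2, group 2; N is in period 2, group 15.
Radius decreases left→right (rising Z_eff, same n) and increases top→bottom (higher n).
All lie in period 2, so atomic radius increases right to left.
The largest covalent radius among these belongs to Li.

Li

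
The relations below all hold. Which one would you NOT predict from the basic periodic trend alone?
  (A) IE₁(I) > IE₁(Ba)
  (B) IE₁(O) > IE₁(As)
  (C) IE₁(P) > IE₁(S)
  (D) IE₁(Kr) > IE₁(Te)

(C)

The general trend: IE₁ increases across a period and decreases down a group.
(A) I (period 5, group 17) vs Ba (period 6, group 2): the stated order agrees with the simple trend.
(B) O (period 2, group 16) vs As (period 4, group 15): the stated order agrees with the simple trend.
(C) P (period 3, group 15) vs S (period 3, group 16): the stated order contradicts the simple trend.
(D) Kr (period 4, group 18) vs Te (period 5, group 16): the stated order agrees with the simple trend.
The exception is (C): S (3p⁴) ionizes more easily than half-filled P (3p³) because the paired 3p electron in S is pushed out by e⁻–e⁻ repulsion.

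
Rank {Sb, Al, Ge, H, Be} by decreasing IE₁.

H > Be > Sb > Ge > Al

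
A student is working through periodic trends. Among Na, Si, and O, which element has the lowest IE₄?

Si

IE_4 is the cost of taking one more electron from the +3 cation: Na³⁺ is already 2 electrons into the core; Si³⁺ still has 1 valence electron; O³⁺ still has 3 valence electrons.
Core electrons are held far more tightly than valence electrons, so Na tops the IE_4 order.
Valence configurations: Si³⁺ [Ne]3s¹, O³⁺ [He]2s²2p¹.
Approximate IE_4 values (kJ/mol): Na 9543, Si 4356, O 7469.
Overall IE_4 order: Si < O < Na.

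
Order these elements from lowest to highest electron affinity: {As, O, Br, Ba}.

O is in period 2, group 16; As is in period 4, group 15; Br is in period 4, group 17; Ba is in period 6, group 2.
Atoms with high Z_eff and room in the valence shell (especially the halogens) have the most exothermic electron affinities.
Neither a single period nor a single group — weigh both effects.
As > Ba: both effects reinforce here, so As is clearly the higher of the two.
O > As: relative to As, both the across-period and down-group shifts push O's electron affinity up.
Br > O: period and group pull opposite ways; the across-period shift dominates (325 vs 141 kJ/mol).
For reference (kJ/mol): O 141, As 78, Br 325, Ba 14.
So from lowest to highest: Ba < As < O < Br.

Ba, As, O, Br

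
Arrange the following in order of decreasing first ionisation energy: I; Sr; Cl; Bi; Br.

Cl > Br > I > Bi > Sr

Cl is in period 3, group 17; Br is in period 4, group 17; Sr is in period 5, group 2; I is in period 5, group 17; Bi is in period 6, group 15.
IE₁ increases left→right with effective nuclear charge and decreases top→bottom as the valence shell moves farther out.
Neither a single period nor a single group — weigh both effects.
Bi > Sr: period and group pull opposite ways; the across-period shift dominates (703 vs 550 kJ/mol).
I > Bi: relative to Bi, both the across-period and down-group shifts push I's first ionization energy up.
Br > I: they share group 17; the group trend gives Br the larger value.
Cl > Br: Cl sits above Br in group 17, so the down-group effect alone puts Cl higher.
Tabulated first ionization energy (kJ/mol): Cl 1251, Br 1140, Sr 550, I 1008, Bi 703.
So from highest to lowest: Cl > Br > I > Bi > Sr.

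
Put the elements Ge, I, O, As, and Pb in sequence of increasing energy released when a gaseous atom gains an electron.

O is in period 2, group 16; Ge is in period 4, group 14; As is in period 4, group 15; I is in period 5, group 17; Pb is in period 6, group 14.
Electron affinity generally becomes more exothermic across a period toward the halogens and less exothermic down a group.
Here both period and group differ, so the two effects have to be weighed against each other.
As > Pb: relative to Pb, both the across-period and down-group shifts push As's electron affinity up.
Ge > As: this pair runs against the simple trend — see the exception note.
O > Ge: both effects reinforce here, so O is clearly the higher of the two.
I > O: period and group pull opposite ways; the across-period shift dominates (295 vs 141 kJ/mol).
Note the exception: Ge has a higher electron affinity than As, contrary to the simple trend — adding an electron to As's half-filled 4p³ is unfavourable, so Ge (4p²) has the more exothermic EA.
For reference (kJ/mol): O 141, Ge 119, As 78, I 295, Pb 35.
So from lowest to highest: Pb < As < Ge < O < I.

Pb < As < Ge < O < I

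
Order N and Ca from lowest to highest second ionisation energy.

Ca < N

After 1 electron has been removed, what remains? N⁺ still has 4 valence electrons; Ca⁺ still has 1 valence electron.
All are still removing valence electrons, so compare the +1 ions as you would atoms: IE_2 generally rises across a period (higher Z_eff) and falls down a group (larger shell), subject to the usual subshell exceptions.
Valence configurations: N⁺ [He]2s²2p², Ca⁺ [Ar]4s¹.
The numbers (kJ/mol): N 2856, Ca 1145.
Putting it together, IE_2: Ca < N.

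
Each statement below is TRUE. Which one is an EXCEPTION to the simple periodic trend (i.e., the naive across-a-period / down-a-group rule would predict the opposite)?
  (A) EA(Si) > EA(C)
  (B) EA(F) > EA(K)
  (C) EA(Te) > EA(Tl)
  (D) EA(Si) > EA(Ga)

The general trend: electron affinity increases across a period and decreases down a group.
(A) Si (period 3, group 14) vs C (period 2, group 14): the stated order contradicts the simple trend.
(B) F (period 2, group 17) vs K (period 4, group 1): the stated order agrees with the simple trend.
(C) Te (period 5, group 16) vs Tl (period 6, group 13): the stated order agrees with the simple trend.
(D) Si (period 3, group 14) vs Ga (period 4, group 13): the stated order agrees with the simple trend.
The exception is (A): Si's larger, more diffuse 3p orbitals accept an added electron slightly more readily than C's compact 2p.

(A)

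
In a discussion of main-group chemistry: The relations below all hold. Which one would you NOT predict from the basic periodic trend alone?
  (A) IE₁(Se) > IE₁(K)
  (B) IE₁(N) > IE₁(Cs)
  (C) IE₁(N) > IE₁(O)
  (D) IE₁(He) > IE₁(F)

The general trend: first ionisation energy increases across a period and decreases down a group.
(A) Se (period 4, group 16) vs K (period 4, group 1): the stated order agrees with the simple trend.
(B) N (period 2, group 15) vs Cs (period 6, group 1): the stated order agrees with the simple trend.
(C) N (period 2, group 15) vs O (period 2, group 16): the stated order contradicts the simple trend.
(D) He (period 1, group 18) vs F (period 2, group 17): the stated order agrees with the simple trend.
The exception is (C): pairing an electron in O's 2p⁴ costs repulsion energy, so O ionizes more easily than half-filled N (2p³).

(C)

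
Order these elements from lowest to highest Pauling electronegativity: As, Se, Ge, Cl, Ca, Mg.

Ca, Mg, Ge, As, Se, Cl

Mg is in period 3, group 2; Cl is in period 3, group 17; Ca is in period 4, group 2; Ge is in period 4, group 14; As is in period 4, group 15; Se is in period 4, group 16.
EN rises left→right (higher Z_eff, smaller atoms) and falls top→bottom (larger, more shielded atoms).
These span different periods and groups, so the two trends combine.
Mg > Ca: they share group 2; the group trend gives Mg the larger value.
Ge > Mg: the two effects oppose for this pair; the across-period effect wins (2.01 vs 1.31).
As > Ge: both are in period 4; the period trend gives As the larger value.
Se > As: both are in period 4; the period trend gives Se the larger value.
Cl > Se: relative to Se, both the across-period and down-group shifts push Cl's electronegativity up.
Approximate values (Pauling): Mg 1.31, Cl 3.16, Ca 1.00, Ge 2.01, As 2.18, Se 2.55.
So from lowest to highest: Ca < Mg < Ge < As < Se < Cl.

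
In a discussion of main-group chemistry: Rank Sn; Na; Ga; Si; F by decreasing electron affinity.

Atoms with high Z_eff and room in the valence shell (especially the halogens) have the most exothermic electron affinities.
Neither a single period nor a single group — weigh both effects.
Na > Ga: the two effects oppose for this pair; the down-group effect wins (53 vs 29 kJ/mol).
Sn > Na: period and group pull opposite ways; the across-period shift dominates (107 vs 53 kJ/mol).
Si > Sn: Si sits above Sn in group 14, so the down-group effect alone puts Si higher.
F > Si: relative to Si, both the across-period and down-group shifts push F's electron affinity up.
For reference (kJ/mol): F 328, Na 53, Si 134, Ga 29, Sn 107.
So from highest to lowest: F > Si > Sn > Na > Ga.

F > Si > Sn > Na > Ga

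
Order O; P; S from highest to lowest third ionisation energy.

O, S, P

Consider each +2 ion: O²⁺ still has 4 valence electrons; P²⁺ still has 3 valence electrons; S²⁺ still has 4 valence electrons.
All are still removing valence electrons, so compare the +2 ions as you would atoms: IE_3 generally rises across a period (higher Z_eff) and falls down a group (larger shell), subject to the usual subshell exceptions.
Valence configurations: O²⁺ [He]2s²2p², P²⁺ [Ne]3s²3p¹, S²⁺ [Ne]3s²3p².
Approximate IE_3 values (kJ/mol): O 5300, P 2914, S 3357.
Putting it together, IE_3: P < S < O.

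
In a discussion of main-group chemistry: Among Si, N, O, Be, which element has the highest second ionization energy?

O

Consider each +1 ion: Si⁺ still has 3 valence electrons; N⁺ still has 4 valence electrons; O⁺ still has 5 valence electrons; Be⁺ still has 1 valence electron.
All are still removing valence electrons, so compare the +1 ions as you would atoms: IE_2 generally rises across a period (higher Z_eff) and falls down a group (larger shell), subject to the usual subshell exceptions.
Valence configurations: Si⁺ [Ne]3s²3p¹, N⁺ [He]2s²2p², O⁺ [He]2s²2p³, Be⁺ [He]2s¹.
The numbers (kJ/mol): Si 1577, N 2856, O 3388, Be 1757.
Putting it together, IE_2: Si < Be < N < O.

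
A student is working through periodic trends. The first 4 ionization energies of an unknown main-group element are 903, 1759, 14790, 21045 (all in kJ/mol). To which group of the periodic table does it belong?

Group 2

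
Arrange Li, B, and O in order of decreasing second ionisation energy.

IE_2 is the cost of taking one more electron from the +1 cation: Li⁺ is the bare [He] core; B⁺ still has 2 valence electrons; O⁺ still has 5 valence electrons.
Core electrons are held far more tightly than valence electrons, so Li tops the IE_2 order.
Valence configurations: B⁺ [He]2s², O⁺ [He]2s²2p³.
Approximate IE_2 values (kJ/mol): Li 7298, B 2427, O 3388.
So the second ionization energies run B < O < Li.

Li, O, B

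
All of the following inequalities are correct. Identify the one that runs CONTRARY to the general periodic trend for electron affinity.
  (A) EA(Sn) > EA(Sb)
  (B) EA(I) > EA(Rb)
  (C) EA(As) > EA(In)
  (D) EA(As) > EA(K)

The general trend: electron affinity increases across a period and decreases down a group.
(A) Sn (period 5, group 14) vs Sb (period 5, group 15): the stated order contradicts the simple trend.
(B) I (period 5, group 17) vs Rb (period 5, group 1): the stated order agrees with the simple trend.
(C) As (period 4, group 15) vs In (period 5, group 13): the stated order agrees with the simple trend.
(D) As (period 4, group 15) vs K (period 4, group 1): the stated order agrees with the simple trend.
The exception is (A): adding an electron to Sb's half-filled 5p³ is unfavourable, so Sn has the more exothermic EA.

(A)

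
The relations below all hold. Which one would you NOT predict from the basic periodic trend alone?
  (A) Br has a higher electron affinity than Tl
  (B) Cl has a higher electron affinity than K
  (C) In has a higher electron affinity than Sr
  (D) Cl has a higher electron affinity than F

(D)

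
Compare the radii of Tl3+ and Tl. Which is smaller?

Forming Tl3+ removes 3 electrons from Tl. Fewer electrons for the same nuclear charge means less shielding and a higher Z_eff on the remaining electrons, and for main-group metals the entire outer shell is lost.
A cation is smaller than its parent atom: Tl3+ < Tl.

Tl3+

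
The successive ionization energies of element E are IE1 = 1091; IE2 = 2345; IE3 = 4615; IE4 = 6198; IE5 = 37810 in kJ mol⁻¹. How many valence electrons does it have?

Look for the largest jump between consecutive ionization energies: IE5/IE4 ≈ 6.1, far larger than any earlier ratio.
That jump marks the point where a core electron is being removed. So the atom has 4 valence electrons.

4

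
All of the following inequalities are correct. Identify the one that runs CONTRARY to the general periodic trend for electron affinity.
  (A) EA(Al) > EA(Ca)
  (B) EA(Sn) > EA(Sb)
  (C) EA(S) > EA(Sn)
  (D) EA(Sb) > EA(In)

(B)

The general trend: electron affinity increases across a period and decreases down a group.
(A) Al (period 3, group 13) vs Ca (period 4, group 2): the stated order agrees with the simple trend.
(B) Sn (period 5, group 14) vs Sb (period 5, group 15): the stated order contradicts the simple trend.
(C) S (period 3, group 16) vs Sn (period 5, group 14): the stated order agrees with the simple trend.
(D) Sb (period 5, group 15) vs In (period 5, group 13): the stated order agrees with the simple trend.
The exception is (B): adding an electron to Sb's half-filled 5p³ is unfavourable, so Sn has the more exothermic EA.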